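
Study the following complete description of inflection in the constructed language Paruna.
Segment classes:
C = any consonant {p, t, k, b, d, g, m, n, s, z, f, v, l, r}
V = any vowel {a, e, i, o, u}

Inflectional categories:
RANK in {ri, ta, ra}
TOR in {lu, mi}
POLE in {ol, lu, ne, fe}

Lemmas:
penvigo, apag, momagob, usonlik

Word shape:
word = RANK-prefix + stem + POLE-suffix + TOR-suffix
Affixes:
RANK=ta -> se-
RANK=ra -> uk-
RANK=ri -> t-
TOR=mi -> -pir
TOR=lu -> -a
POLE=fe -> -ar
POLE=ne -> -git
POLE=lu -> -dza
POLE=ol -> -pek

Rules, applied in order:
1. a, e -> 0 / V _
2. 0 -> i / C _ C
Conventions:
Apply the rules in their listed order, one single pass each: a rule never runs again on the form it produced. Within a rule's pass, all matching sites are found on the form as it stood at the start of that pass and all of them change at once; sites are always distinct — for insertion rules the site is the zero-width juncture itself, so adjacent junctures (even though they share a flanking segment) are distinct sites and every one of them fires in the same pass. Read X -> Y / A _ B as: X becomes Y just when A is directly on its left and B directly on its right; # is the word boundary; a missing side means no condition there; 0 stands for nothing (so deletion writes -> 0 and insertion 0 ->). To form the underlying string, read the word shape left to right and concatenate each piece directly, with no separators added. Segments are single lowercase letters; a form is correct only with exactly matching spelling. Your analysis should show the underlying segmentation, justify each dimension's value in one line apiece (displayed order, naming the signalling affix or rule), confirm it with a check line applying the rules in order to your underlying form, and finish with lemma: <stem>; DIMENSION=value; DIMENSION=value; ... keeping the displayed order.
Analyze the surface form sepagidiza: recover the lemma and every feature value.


underlying: se-apag-dza-a
RANK=ta - signalled by the affix se-
TOR=lu - signalled by the affix -a
POLE=lu - signalled by the affix -dza
check: seapagdzaa -> sepagdza -> sepagidiza
lemma: apag; RANK=ta; TOR=lu; POLE=lu


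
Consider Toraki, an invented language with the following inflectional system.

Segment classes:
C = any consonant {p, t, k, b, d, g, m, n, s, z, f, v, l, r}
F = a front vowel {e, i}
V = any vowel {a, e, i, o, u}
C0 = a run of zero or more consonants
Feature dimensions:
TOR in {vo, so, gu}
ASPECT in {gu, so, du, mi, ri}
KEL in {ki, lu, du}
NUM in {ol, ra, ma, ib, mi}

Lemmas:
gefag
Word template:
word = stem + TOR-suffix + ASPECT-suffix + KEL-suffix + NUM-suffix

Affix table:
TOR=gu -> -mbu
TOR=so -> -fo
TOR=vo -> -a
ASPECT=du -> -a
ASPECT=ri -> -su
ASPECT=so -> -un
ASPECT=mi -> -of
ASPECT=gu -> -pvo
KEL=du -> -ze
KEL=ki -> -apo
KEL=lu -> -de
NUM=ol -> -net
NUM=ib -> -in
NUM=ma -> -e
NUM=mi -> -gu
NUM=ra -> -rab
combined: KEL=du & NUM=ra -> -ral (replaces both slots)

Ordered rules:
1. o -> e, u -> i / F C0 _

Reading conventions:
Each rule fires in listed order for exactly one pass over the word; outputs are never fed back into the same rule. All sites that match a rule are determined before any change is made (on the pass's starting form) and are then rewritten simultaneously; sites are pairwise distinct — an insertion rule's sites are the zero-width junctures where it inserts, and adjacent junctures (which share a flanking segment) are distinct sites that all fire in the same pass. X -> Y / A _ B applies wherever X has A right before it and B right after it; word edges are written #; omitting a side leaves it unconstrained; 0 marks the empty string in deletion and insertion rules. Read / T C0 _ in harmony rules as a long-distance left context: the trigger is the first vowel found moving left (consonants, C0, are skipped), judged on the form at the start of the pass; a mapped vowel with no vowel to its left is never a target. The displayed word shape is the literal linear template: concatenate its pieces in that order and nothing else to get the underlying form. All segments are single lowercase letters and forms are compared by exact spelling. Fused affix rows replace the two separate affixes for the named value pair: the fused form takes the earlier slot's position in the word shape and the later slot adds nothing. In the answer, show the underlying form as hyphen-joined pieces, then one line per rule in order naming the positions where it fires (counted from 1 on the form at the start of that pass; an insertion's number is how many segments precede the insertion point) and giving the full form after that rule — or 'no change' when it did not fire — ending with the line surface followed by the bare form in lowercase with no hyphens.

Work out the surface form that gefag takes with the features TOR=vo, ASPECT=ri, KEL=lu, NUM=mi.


underlying: gefag-a-su-de-gu
1. o -> e, u -> i / F C0 _: fires at position(s) 12: gefagasudegi
surface: gefagasudegi


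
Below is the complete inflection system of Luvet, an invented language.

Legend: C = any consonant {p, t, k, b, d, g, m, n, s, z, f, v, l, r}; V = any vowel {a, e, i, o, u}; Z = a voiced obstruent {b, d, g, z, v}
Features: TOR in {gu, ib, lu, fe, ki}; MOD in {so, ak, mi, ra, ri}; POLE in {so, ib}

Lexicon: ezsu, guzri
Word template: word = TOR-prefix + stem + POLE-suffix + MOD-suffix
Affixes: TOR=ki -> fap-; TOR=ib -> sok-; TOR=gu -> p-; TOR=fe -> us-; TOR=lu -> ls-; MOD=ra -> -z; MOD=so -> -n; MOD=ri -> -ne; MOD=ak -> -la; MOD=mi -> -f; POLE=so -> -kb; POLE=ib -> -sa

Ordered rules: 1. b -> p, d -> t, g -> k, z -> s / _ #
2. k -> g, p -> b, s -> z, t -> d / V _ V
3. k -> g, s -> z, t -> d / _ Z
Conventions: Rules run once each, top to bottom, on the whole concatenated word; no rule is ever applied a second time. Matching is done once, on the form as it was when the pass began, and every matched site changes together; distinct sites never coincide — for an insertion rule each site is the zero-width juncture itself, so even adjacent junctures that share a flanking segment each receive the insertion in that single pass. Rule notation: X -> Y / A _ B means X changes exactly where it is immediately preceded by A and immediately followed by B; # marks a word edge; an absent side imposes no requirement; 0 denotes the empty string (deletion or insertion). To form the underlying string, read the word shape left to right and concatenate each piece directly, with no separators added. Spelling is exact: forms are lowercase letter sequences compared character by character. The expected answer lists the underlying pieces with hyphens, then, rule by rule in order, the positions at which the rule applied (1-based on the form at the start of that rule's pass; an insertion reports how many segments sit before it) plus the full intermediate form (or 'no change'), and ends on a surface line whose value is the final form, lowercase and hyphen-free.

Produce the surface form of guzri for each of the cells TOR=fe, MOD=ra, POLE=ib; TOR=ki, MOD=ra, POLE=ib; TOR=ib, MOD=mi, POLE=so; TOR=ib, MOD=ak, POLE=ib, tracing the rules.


cell TOR=fe, MOD=ra, POLE=ib:
underlying: us-guzri-sa-z
1. b -> p, d -> t, g -> k, z -> s / _ #: fires at position(s) 10: usguzrisas
2. k -> g, p -> b, s -> z, t -> d / V _ V: fires at position(s) 8: usguzrizas
3. k -> g, s -> z, t -> d / _ Z: fires at position(s) 2: uzguzrizas
surface: uzguzrizas

cell TOR=ki, MOD=ra, POLE=ib:
underlying: fap-guzri-sa-z
1. b -> p, d -> t, g -> k, z -> s / _ #: fires at position(s) 11: fapguzrisas
2. k -> g, p -> b, s -> z, t -> d / V _ V: fires at position(s) 9: fapguzrizas
3. k -> g, s -> z, t -> d / _ Z: no change
surface: fapguzrizas

cell TOR=ib, MOD=mi, POLE=so:
underlying: sok-guzri-kb-f
1. b -> p, d -> t, g -> k, z -> s / _ #: no change
2. k -> g, p -> b, s -> z, t -> d / V _ V: no change
3. k -> g, s -> z, t -> d / _ Z: fires at position(s) 3, 9: sogguzrigbf
surface: sogguzrigbf

cell TOR=ib, MOD=ak, POLE=ib:
underlying: sok-guzri-sa-la
1. b -> p, d -> t, g -> k, z -> s / _ #: no change
2. k -> g, p -> b, s -> z, t -> d / V _ V: fires at position(s) 9: sokguzrizala
3. k -> g, s -> z, t -> d / _ Z: fires at position(s) 3: sogguzrizala
surface: sogguzrizala


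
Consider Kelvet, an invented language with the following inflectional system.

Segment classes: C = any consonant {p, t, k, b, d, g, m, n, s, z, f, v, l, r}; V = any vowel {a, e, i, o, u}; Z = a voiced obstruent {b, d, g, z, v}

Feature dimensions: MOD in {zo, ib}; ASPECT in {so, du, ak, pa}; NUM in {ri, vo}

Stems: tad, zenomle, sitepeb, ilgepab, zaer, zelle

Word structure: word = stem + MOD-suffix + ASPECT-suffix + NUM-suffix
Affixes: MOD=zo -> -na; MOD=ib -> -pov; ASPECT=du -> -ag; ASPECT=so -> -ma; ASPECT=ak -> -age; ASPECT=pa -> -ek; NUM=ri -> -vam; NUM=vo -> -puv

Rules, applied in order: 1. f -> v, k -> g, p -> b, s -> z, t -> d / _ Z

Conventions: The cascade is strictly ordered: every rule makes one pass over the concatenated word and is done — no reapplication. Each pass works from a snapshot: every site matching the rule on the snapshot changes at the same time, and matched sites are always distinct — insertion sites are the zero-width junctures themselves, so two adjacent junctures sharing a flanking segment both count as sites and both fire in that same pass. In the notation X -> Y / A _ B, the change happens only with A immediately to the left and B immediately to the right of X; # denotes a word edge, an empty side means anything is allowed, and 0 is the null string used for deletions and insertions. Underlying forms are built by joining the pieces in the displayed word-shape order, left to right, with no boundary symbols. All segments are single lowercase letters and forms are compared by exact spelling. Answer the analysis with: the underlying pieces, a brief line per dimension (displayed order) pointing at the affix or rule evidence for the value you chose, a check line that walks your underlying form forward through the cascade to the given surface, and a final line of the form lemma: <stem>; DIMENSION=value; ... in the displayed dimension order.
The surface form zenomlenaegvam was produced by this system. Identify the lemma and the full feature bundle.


underlying: zenomle-na-ek-vam
MOD=zo - signalled by the affix -na
ASPECT=pa - signalled by the affix -ek
NUM=ri - signalled by the affix -vam
check: zenomlenaekvam -> zenomlenaegvam
lemma: zenomle; MOD=zo; ASPECT=pa; NUM=ri


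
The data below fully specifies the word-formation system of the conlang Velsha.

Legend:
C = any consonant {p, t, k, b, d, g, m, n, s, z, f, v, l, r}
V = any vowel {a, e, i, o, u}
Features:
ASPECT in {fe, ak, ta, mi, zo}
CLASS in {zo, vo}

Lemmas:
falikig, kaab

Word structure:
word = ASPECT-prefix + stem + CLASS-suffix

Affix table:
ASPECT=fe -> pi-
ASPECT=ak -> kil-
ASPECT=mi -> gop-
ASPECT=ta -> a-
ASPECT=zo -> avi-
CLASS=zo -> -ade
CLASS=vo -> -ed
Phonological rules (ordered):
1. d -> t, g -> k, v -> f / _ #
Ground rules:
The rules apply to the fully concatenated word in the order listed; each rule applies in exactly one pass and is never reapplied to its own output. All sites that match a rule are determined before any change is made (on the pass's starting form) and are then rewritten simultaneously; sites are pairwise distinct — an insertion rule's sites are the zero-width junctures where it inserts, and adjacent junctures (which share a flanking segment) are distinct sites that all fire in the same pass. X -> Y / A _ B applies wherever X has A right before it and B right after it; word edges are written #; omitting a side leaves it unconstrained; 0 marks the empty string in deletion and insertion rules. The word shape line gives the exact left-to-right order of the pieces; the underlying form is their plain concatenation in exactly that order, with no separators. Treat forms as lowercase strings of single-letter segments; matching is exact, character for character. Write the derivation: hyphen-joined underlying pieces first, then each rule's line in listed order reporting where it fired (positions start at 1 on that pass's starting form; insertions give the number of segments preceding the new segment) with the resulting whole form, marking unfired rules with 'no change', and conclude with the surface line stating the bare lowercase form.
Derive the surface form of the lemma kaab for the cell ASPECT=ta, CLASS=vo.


underlying: a-kaab-ed
1. d -> t, g -> k, v -> f / _ #: fires at position(s) 7: akaabet
surface: akaabet


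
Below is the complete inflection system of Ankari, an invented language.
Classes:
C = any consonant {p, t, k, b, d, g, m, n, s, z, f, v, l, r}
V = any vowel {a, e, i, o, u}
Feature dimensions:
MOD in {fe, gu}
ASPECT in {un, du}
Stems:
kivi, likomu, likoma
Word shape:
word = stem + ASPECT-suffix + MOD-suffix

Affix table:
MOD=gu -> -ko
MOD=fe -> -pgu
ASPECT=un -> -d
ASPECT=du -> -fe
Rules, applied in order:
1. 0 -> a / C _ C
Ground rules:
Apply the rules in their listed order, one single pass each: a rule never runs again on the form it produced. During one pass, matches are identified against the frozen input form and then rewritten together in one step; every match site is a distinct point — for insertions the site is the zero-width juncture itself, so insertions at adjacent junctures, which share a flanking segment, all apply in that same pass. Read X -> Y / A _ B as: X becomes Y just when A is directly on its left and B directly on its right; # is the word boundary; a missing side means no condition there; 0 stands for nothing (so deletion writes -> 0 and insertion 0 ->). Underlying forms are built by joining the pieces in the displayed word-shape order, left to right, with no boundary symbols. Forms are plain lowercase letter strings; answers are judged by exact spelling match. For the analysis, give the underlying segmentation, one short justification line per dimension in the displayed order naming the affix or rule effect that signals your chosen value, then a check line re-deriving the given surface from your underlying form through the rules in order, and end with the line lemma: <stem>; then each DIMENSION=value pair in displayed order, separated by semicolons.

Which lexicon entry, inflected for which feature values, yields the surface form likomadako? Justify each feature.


underlying: likoma-d-ko
MOD=gu - signalled by the affix -ko
ASPECT=un - signalled by the affix -d
check: likomadko -> likomadako
lemma: likoma; MOD=gu; ASPECT=un


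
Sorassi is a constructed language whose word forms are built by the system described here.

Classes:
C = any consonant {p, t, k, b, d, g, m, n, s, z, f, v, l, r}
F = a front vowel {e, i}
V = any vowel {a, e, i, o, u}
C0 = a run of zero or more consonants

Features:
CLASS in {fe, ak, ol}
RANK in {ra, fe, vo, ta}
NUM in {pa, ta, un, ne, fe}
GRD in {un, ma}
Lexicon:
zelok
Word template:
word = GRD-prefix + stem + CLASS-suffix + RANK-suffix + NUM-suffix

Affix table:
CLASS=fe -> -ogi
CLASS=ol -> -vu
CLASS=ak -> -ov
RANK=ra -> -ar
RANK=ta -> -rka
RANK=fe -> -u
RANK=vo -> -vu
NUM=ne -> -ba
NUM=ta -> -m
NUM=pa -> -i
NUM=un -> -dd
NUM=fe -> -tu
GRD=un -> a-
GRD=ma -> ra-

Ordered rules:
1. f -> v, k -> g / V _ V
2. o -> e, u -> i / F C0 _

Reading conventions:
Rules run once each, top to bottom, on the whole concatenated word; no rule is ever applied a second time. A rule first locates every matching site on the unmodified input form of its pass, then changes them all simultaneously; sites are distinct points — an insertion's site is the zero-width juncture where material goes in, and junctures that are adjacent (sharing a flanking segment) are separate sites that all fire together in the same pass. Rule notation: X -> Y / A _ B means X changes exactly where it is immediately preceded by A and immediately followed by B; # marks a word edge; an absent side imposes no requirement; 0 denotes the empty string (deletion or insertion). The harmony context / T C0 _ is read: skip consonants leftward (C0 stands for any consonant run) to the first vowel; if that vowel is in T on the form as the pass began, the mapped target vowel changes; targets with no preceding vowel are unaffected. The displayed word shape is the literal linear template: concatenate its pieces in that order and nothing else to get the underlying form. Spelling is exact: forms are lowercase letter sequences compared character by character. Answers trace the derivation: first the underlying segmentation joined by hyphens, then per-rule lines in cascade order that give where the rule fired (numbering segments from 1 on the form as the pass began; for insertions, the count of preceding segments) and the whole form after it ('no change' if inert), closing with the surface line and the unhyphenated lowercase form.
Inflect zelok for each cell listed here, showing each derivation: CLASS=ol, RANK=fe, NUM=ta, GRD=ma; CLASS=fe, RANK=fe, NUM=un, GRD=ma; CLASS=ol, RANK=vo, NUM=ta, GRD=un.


cell CLASS=ol, RANK=fe, NUM=ta, GRD=ma:
underlying: ra-zelok-vu-u-m
1. f -> v, k -> g / V _ V: no change
2. o -> e, u -> i / F C0 _: fires at position(s) 6: razelekvuum
surface: razelekvuum

cell CLASS=fe, RANK=fe, NUM=un, GRD=ma:
underlying: ra-zelok-ogi-u-dd
1. f -> v, k -> g / V _ V: fires at position(s) 7: razelogogiudd
2. o -> e, u -> i / F C0 _: fires at position(s) 6, 11: razelegogiidd
surface: razelegogiidd

cell CLASS=ol, RANK=vo, NUM=ta, GRD=un:
underlying: a-zelok-vu-vu-m
1. f -> v, k -> g / V _ V: no change
2. o -> e, u -> i / F C0 _: fires at position(s) 5: azelekvuvum
surface: azelekvuvum


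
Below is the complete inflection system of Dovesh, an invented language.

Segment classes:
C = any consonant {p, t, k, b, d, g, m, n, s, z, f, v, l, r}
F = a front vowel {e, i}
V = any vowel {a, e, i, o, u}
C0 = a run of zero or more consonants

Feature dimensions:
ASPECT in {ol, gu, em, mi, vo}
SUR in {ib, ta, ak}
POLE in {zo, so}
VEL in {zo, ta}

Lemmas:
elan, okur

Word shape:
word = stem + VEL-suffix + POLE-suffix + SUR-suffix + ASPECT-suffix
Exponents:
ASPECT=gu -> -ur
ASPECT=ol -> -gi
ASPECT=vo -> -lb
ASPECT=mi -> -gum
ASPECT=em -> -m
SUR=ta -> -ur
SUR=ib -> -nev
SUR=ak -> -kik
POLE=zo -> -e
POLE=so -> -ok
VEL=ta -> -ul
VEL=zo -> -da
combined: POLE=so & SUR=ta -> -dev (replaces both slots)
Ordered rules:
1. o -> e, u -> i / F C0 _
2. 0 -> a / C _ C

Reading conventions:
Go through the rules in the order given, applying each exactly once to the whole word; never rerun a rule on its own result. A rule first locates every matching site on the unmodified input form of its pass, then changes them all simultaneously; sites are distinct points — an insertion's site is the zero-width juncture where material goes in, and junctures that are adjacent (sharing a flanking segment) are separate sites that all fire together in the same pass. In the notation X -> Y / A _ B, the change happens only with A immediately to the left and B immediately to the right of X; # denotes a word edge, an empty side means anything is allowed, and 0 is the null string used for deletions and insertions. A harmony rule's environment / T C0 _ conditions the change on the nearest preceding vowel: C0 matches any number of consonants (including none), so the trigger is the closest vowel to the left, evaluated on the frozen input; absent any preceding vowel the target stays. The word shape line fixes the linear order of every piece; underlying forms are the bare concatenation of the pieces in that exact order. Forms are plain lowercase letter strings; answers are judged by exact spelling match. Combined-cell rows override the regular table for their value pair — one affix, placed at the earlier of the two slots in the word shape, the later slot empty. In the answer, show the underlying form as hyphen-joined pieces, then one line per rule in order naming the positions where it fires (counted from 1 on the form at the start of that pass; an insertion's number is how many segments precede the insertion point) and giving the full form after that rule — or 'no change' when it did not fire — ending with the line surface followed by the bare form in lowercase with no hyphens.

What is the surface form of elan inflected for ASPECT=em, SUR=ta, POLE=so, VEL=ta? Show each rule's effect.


underlying: elan-ul-dev-m
1. o -> e, u -> i / F C0 _: no change
2. 0 -> a / C _ C: inserts after position(s) 6, 9: elanuladevam
surface: elanuladevam


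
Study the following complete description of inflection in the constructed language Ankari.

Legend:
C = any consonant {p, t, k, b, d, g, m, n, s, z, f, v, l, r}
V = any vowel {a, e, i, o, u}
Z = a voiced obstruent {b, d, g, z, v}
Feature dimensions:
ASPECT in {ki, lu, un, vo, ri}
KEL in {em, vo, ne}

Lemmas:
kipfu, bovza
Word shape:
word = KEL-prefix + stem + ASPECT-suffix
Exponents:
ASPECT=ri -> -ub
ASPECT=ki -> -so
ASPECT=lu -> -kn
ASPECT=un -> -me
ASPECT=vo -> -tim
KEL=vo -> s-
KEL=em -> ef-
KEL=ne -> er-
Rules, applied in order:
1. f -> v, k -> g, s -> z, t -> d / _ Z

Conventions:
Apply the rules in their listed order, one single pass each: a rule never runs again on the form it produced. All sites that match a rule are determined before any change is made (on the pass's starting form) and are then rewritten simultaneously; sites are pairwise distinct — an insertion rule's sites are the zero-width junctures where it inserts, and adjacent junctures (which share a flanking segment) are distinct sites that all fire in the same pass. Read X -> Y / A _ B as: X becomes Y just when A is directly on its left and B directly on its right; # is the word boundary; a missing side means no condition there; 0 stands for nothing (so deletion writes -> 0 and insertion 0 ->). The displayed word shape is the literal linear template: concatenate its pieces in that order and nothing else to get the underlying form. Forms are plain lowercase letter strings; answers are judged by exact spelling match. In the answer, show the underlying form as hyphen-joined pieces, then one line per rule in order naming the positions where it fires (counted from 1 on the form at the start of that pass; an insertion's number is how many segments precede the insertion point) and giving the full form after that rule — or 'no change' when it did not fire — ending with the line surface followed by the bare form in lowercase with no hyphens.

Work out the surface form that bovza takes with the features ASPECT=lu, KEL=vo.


underlying: s-bovza-kn
1. f -> v, k -> g, s -> z, t -> d / _ Z: fires at position(s) 1: zbovzakn
surface: zbovzakn


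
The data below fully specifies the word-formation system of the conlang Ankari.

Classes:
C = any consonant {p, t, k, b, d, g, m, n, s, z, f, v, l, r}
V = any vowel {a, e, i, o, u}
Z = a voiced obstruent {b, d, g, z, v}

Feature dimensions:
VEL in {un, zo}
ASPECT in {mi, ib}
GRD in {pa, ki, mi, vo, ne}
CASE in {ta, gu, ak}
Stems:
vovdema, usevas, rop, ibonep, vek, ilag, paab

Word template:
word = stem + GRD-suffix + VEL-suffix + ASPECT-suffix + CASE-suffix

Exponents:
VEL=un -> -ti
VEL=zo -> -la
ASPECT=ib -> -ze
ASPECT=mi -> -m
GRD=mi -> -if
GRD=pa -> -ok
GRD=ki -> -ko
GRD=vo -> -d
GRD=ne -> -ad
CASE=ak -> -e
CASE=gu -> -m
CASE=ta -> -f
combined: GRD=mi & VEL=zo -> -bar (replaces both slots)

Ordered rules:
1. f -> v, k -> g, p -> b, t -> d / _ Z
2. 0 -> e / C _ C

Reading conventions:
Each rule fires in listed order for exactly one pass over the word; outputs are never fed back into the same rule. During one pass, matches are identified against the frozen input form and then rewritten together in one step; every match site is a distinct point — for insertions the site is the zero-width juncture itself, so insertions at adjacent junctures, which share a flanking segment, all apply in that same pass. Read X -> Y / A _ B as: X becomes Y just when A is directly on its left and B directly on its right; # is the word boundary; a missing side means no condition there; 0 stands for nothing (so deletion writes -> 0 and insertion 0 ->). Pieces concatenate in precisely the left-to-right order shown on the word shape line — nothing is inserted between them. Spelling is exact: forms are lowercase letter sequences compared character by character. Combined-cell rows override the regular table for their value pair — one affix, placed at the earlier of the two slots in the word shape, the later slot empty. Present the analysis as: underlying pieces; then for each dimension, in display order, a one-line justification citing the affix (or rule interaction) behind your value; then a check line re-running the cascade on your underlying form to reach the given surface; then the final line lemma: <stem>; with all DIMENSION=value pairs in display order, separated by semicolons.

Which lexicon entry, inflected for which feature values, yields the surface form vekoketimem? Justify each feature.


underlying: vek-ok-ti-m-m
VEL=un - signalled by the affix -ti
ASPECT=mi - signalled by the affix -m
GRD=pa - signalled by the affix -ok
CASE=gu - signalled by the affix -m
check: vekoktimm -> vekoktimm -> vekoketimem
lemma: vek; VEL=un; ASPECT=mi; GRD=pa; CASE=gu


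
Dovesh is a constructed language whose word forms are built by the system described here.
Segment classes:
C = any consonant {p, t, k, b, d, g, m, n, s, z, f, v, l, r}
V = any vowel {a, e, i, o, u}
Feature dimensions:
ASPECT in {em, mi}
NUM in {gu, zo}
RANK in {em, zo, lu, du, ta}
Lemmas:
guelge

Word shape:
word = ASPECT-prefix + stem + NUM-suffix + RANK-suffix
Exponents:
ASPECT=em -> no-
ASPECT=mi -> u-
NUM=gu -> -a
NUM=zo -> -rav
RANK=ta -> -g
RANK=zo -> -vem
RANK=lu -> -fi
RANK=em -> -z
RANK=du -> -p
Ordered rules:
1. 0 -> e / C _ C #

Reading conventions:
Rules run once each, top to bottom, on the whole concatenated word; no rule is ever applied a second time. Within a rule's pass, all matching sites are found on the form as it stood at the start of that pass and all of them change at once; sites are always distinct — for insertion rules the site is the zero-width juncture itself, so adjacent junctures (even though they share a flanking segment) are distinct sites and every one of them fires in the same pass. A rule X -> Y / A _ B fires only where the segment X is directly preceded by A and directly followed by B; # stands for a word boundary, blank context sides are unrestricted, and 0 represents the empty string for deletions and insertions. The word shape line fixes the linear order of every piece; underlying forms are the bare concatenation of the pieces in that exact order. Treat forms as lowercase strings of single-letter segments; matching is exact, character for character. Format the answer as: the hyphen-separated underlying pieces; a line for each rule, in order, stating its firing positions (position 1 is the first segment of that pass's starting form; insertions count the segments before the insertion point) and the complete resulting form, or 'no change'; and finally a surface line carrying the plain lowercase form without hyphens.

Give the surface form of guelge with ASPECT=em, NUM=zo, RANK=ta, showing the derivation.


underlying: no-guelge-rav-g
1. 0 -> e / C _ C #: inserts after position(s) 11: noguelgeraveg
surface: noguelgeraveg


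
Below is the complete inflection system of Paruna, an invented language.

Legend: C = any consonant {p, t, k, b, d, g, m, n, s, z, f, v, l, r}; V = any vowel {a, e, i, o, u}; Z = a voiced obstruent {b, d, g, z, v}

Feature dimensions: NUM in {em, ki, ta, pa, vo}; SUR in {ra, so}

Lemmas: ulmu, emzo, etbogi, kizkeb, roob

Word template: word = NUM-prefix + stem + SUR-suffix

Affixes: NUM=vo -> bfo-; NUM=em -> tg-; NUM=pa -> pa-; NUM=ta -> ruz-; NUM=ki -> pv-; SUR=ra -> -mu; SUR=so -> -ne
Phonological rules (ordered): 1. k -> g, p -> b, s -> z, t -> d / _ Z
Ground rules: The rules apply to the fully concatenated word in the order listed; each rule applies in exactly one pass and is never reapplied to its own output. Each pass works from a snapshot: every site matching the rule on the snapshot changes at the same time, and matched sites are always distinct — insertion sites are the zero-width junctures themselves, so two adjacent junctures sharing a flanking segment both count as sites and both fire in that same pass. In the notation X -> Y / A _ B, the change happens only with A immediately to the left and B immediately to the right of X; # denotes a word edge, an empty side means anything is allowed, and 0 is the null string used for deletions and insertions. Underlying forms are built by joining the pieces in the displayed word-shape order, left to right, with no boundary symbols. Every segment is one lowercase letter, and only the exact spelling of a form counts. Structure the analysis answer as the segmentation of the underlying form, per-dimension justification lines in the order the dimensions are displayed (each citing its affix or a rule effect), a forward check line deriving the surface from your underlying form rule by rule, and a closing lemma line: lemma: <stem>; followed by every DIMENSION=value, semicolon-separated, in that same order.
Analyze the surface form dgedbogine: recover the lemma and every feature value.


underlying: tg-etbogi-ne
NUM=em - signalled by the affix tg-
SUR=so - signalled by the affix -ne
check: tgetbogine -> dgedbogine
lemma: etbogi; NUM=em; SUR=so


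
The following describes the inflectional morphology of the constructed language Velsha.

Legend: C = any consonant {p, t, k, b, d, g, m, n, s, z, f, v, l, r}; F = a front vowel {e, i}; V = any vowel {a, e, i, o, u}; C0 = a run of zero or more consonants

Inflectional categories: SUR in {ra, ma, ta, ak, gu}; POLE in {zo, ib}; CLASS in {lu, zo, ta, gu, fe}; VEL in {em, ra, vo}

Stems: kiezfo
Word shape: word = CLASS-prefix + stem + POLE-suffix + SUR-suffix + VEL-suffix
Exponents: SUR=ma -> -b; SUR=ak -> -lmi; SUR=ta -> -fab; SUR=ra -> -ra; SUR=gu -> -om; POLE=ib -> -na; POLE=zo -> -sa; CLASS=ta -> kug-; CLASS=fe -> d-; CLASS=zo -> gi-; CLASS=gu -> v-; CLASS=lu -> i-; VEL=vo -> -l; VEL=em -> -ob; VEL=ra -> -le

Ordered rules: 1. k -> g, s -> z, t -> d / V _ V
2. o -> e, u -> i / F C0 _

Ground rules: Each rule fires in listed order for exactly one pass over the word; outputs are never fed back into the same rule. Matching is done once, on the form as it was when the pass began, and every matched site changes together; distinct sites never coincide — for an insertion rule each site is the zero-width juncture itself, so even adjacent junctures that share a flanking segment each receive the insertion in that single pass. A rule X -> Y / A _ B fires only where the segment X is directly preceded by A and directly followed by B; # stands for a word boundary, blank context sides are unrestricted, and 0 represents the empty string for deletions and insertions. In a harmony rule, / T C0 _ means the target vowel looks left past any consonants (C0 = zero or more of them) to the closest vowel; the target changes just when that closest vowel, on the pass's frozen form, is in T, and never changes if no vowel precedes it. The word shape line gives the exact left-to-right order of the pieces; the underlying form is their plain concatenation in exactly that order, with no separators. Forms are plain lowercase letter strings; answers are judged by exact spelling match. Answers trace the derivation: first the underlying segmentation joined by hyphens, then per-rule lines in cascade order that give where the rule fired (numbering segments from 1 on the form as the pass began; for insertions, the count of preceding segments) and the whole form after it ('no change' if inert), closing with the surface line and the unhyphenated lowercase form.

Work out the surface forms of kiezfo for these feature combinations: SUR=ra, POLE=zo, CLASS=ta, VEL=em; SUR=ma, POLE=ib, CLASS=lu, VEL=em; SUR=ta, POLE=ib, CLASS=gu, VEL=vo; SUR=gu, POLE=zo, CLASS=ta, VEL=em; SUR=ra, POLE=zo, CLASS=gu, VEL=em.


cell SUR=ra, POLE=zo, CLASS=ta, VEL=em:
underlying: kug-kiezfo-sa-ra-ob
1. k -> g, s -> z, t -> d / V _ V: fires at position(s) 10: kugkiezfozaraob
2. o -> e, u -> i / F C0 _: fires at position(s) 9: kugkiezfezaraob
surface: kugkiezfezaraob

cell SUR=ma, POLE=ib, CLASS=lu, VEL=em:
underlying: i-kiezfo-na-b-ob
1. k -> g, s -> z, t -> d / V _ V: fires at position(s) 2: igiezfonabob
2. o -> e, u -> i / F C0 _: fires at position(s) 7: igiezfenabob
surface: igiezfenabob

cell SUR=ta, POLE=ib, CLASS=gu, VEL=vo:
underlying: v-kiezfo-na-fab-l
1. k -> g, s -> z, t -> d / V _ V: no change
2. o -> e, u -> i / F C0 _: fires at position(s) 7: vkiezfenafabl
surface: vkiezfenafabl

cell SUR=gu, POLE=zo, CLASS=ta, VEL=em:
underlying: kug-kiezfo-sa-om-ob
1. k -> g, s -> z, t -> d / V _ V: fires at position(s) 10: kugkiezfozaomob
2. o -> e, u -> i / F C0 _: fires at position(s) 9: kugkiezfezaomob
surface: kugkiezfezaomob

cell SUR=ra, POLE=zo, CLASS=gu, VEL=em:
underlying: v-kiezfo-sa-ra-ob
1. k -> g, s -> z, t -> d / V _ V: fires at position(s) 8: vkiezfozaraob
2. o -> e, u -> i / F C0 _: fires at position(s) 7: vkiezfezaraob
surface: vkiezfezaraob


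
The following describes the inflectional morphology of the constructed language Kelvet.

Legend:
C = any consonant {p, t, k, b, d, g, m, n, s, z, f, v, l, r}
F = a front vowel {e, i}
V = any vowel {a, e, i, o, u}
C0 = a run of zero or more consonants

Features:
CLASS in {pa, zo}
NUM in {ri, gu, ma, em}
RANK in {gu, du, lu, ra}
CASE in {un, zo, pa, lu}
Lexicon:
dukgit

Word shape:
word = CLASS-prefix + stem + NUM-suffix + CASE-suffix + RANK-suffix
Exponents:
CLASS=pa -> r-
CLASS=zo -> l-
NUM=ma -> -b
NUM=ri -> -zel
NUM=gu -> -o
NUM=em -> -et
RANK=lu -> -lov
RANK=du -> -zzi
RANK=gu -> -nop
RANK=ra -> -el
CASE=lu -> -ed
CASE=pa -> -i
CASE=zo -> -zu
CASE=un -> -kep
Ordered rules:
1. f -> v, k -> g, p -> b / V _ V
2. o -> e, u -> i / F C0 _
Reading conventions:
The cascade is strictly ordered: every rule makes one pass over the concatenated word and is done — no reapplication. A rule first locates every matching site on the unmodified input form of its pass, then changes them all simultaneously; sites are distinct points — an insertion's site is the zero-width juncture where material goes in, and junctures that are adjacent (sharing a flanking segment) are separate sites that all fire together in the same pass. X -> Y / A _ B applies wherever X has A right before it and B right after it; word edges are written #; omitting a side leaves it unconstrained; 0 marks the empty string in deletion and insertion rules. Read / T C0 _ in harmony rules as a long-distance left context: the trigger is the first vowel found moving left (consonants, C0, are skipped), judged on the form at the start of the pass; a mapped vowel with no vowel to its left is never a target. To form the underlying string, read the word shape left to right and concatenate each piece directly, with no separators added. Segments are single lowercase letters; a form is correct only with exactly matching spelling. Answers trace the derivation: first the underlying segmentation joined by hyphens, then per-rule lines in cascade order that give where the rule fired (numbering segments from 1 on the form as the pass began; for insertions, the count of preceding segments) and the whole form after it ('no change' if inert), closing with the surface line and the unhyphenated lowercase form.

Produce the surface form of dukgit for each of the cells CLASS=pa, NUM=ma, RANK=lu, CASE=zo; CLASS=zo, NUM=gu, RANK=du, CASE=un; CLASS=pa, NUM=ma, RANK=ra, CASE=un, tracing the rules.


cell CLASS=pa, NUM=ma, RANK=lu, CASE=zo:
underlying: r-dukgit-b-zu-lov
1. f -> v, k -> g, p -> b / V _ V: no change
2. o -> e, u -> i / F C0 _: fires at position(s) 10: rdukgitbzilov
surface: rdukgitbzilov

cell CLASS=zo, NUM=gu, RANK=du, CASE=un:
underlying: l-dukgit-o-kep-zzi
1. f -> v, k -> g, p -> b / V _ V: fires at position(s) 9: ldukgitogepzzi
2. o -> e, u -> i / F C0 _: fires at position(s) 8: ldukgitegepzzi
surface: ldukgitegepzzi

cell CLASS=pa, NUM=ma, RANK=ra, CASE=un:
underlying: r-dukgit-b-kep-el
1. f -> v, k -> g, p -> b / V _ V: fires at position(s) 11: rdukgitbkebel
2. o -> e, u -> i / F C0 _: no change
surface: rdukgitbkebel


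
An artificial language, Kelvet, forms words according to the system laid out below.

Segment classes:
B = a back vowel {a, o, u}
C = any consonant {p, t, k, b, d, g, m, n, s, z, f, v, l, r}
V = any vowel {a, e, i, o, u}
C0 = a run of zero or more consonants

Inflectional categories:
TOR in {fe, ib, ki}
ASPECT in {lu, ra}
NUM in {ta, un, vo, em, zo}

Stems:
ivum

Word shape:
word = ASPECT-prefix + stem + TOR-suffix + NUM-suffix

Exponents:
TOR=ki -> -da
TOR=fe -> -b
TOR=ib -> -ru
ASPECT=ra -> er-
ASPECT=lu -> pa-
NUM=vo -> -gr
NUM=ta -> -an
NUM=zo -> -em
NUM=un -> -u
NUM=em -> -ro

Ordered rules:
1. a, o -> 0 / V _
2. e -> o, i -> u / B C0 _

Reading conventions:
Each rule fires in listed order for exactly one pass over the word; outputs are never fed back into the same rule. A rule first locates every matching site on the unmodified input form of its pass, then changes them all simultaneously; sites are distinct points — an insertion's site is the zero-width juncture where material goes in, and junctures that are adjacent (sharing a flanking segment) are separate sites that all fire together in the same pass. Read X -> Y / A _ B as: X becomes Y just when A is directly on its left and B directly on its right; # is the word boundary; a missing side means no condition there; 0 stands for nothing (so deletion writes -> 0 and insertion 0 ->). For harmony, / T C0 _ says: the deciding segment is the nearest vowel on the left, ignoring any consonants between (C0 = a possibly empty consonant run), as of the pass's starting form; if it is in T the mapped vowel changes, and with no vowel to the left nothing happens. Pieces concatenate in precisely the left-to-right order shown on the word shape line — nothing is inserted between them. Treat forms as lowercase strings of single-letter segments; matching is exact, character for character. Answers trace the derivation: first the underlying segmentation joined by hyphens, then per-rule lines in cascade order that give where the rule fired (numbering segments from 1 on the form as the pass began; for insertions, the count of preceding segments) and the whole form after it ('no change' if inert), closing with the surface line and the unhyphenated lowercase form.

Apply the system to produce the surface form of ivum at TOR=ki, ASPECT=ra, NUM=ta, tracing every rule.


underlying: er-ivum-da-an
1. a, o -> 0 / V _: fires at position(s) 9: erivumdan
2. e -> o, i -> u / B C0 _: no change
surface: erivumdan


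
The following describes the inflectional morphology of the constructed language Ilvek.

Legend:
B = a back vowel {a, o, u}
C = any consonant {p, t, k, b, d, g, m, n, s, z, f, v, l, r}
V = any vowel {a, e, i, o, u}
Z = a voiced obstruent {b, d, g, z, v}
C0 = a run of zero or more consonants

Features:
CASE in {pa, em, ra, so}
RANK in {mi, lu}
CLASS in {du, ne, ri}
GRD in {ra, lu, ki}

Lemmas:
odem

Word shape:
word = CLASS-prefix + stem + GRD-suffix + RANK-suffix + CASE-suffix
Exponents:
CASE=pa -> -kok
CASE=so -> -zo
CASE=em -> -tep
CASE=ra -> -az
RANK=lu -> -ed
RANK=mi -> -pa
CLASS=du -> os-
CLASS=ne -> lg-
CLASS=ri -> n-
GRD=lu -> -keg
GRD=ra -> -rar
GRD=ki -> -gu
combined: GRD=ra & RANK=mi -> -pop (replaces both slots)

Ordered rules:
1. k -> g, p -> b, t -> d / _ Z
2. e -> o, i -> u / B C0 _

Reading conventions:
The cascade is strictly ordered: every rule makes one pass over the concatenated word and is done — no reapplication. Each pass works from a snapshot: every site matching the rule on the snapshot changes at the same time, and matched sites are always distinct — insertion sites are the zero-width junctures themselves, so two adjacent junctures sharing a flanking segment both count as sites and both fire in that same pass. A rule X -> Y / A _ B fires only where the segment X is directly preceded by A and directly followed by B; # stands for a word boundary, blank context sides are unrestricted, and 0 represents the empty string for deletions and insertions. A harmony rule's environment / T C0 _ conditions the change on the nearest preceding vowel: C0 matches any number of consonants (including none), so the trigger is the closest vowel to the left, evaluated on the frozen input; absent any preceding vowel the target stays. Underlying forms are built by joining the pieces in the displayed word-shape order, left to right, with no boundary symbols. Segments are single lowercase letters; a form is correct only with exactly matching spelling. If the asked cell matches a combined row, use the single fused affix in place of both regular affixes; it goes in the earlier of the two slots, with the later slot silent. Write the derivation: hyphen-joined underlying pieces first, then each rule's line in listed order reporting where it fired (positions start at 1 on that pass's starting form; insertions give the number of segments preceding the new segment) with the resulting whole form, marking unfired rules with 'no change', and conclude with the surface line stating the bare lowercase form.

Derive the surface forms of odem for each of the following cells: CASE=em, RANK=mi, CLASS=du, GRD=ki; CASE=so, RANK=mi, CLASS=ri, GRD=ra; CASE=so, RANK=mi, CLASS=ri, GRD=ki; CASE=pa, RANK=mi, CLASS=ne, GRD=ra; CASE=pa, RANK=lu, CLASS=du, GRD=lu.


cell CASE=em, RANK=mi, CLASS=du, GRD=ki:
underlying: os-odem-gu-pa-tep
1. k -> g, p -> b, t -> d / _ Z: no change
2. e -> o, i -> u / B C0 _: fires at position(s) 5, 12: osodomgupatop
surface: osodomgupatop

cell CASE=so, RANK=mi, CLASS=ri, GRD=ra:
underlying: n-odem-pop-zo
1. k -> g, p -> b, t -> d / _ Z: fires at position(s) 8: nodempobzo
2. e -> o, i -> u / B C0 _: fires at position(s) 4: nodompobzo
surface: nodompobzo

cell CASE=so, RANK=mi, CLASS=ri, GRD=ki:
underlying: n-odem-gu-pa-zo
1. k -> g, p -> b, t -> d / _ Z: no change
2. e -> o, i -> u / B C0 _: fires at position(s) 4: nodomgupazo
surface: nodomgupazo

cell CASE=pa, RANK=mi, CLASS=ne, GRD=ra:
underlying: lg-odem-pop-kok
1. k -> g, p -> b, t -> d / _ Z: no change
2. e -> o, i -> u / B C0 _: fires at position(s) 5: lgodompopkok
surface: lgodompopkok

cell CASE=pa, RANK=lu, CLASS=du, GRD=lu:
underlying: os-odem-keg-ed-kok
1. k -> g, p -> b, t -> d / _ Z: no change
2. e -> o, i -> u / B C0 _: fires at position(s) 5: osodomkegedkok
surface: osodomkegedkok
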